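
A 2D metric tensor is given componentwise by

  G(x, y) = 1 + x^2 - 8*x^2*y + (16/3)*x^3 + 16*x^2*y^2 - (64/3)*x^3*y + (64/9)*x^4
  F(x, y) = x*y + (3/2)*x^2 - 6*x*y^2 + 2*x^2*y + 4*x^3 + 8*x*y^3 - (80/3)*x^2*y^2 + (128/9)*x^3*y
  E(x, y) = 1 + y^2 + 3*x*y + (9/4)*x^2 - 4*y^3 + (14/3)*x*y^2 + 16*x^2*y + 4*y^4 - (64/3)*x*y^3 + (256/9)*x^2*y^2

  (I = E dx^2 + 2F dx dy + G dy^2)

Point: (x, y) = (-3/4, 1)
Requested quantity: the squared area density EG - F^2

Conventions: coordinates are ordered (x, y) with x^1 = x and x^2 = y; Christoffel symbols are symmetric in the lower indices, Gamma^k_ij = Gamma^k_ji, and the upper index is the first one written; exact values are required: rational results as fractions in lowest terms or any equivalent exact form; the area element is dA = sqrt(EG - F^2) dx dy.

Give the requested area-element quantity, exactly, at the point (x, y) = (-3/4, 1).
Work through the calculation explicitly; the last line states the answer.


E = 2465/64, F = -735/32, G = 241/16; EG - F^2 = 3365/64

Answer: EG - F^2 = 3365/64


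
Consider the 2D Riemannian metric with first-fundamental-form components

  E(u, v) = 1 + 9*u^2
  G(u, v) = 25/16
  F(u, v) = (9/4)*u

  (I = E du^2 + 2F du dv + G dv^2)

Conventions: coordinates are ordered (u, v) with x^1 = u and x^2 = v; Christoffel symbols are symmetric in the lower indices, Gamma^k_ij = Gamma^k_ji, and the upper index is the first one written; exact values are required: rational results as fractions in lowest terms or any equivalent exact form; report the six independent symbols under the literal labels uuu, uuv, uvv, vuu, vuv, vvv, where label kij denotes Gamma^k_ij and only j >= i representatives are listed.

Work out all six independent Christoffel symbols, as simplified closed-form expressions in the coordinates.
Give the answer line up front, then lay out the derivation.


Answer: Gamma_uuu = 144*u/(144*u^2 + 25), Gamma_uuv = 0, Gamma_uvv = 0, Gamma_vuu = 36/(144*u^2 + 25), Gamma_vuv = 0, Gamma_vvv = 0

E = 1 + 9*u^2; F = (9/4)*u; G = 25/16
Gamma^k_ij = (1/2) g^{kl} (d_i g_jl + d_j g_il - d_l g_ij), with g^inv = (1/(EG-F^2)) [[G, -F], [-F, E]]
first partials: E_u = 18*u, E_v = 0, F_u = 9/4, F_v = 0, G_u = 0, G_v = 0
D = EG - F^2 = 25/16 + 9*u^2
expanded: Gamma^u_uu = (G E_u - 2F F_u + F E_v)/(2D), Gamma^u_uv = (G E_v - F G_u)/(2D), Gamma^u_vv = (2G F_v - G G_u - F G_v)/(2D), Gamma^v_uu = (2E F_u - E E_v - F E_u)/(2D), Gamma^v_uv = (E G_u - F E_v)/(2D), Gamma^v_vv = (E G_v - 2F F_v + F G_u)/(2D); substitute and cancel common factors


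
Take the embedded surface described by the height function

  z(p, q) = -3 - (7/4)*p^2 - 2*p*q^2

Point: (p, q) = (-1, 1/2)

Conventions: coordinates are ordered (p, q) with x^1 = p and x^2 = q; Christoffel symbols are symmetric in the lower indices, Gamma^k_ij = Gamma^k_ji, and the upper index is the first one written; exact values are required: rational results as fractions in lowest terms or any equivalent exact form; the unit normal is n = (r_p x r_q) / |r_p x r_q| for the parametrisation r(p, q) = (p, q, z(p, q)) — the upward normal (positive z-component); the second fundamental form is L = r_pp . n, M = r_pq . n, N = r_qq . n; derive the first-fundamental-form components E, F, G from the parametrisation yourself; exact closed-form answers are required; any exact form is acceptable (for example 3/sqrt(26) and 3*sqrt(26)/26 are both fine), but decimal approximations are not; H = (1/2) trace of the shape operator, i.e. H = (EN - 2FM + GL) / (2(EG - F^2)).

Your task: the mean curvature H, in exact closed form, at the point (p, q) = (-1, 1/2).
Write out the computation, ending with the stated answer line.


z_p = 3, z_q = 2, z_pp = -7/2, z_pq = -2, z_qq = 4
E = 10, F = 6, G = 5; answer radicand W^2 = 14
unnormalised second-form numerators: l = -7/2, m = -2, n = 4; L = l/sqrt(14), and similarly M = m/sqrt(W^2), N = n/sqrt(W^2)
H = (E*n - 2*F*m + G*l) / (2*(EG - F^2)*sqrt(W^2)); E*n - 2*F*m + G*l = 93/2, EG - F^2 = 14, so H = (93/56)/sqrt(14)

Answer: H = 93*sqrt(14)/784


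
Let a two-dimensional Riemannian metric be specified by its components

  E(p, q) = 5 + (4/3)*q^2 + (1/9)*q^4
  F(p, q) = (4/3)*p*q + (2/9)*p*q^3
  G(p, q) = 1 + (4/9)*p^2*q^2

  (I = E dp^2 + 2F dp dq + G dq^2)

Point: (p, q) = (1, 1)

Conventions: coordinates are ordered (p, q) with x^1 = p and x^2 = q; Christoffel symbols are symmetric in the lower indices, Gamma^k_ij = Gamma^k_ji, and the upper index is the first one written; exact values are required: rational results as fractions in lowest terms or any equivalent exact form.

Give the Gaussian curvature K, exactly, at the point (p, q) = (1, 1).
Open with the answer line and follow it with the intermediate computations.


Answer: K = -9/961

E = 58/9, F = 14/9, G = 13/9, EG - F^2 = 62/9 at the point
E_p = 0, E_q = 28/9, F_p = 14/9, F_q = 2, G_p = 8/9, G_q = 8/9
E_qq = 4, F_pq = 2, G_pp = 8/9
The intrinsic route: Brioschi's K = (det M1 - det M2)/(EG - F^2)^2.
M1 = [[-E_qq/2 + F_pq - G_pp/2, E_p/2, F_p - E_q/2], [F_q - G_p/2, E, F], [G_q/2, F, G]] = [[-4/9, 0, 0], [14/9, 58/9, 14/9], [4/9, 14/9, 13/9]]; det M1 = -248/81
M2 = [[0, E_q/2, G_p/2], [E_q/2, E, F], [G_p/2, F, G]] = [[0, 14/9, 4/9], [14/9, 58/9, 14/9], [4/9, 14/9, 13/9]]; det M2 = -212/81
det M1 - det M2 = -4/9; K = -4/9 / (62/9)^2 = -9/961


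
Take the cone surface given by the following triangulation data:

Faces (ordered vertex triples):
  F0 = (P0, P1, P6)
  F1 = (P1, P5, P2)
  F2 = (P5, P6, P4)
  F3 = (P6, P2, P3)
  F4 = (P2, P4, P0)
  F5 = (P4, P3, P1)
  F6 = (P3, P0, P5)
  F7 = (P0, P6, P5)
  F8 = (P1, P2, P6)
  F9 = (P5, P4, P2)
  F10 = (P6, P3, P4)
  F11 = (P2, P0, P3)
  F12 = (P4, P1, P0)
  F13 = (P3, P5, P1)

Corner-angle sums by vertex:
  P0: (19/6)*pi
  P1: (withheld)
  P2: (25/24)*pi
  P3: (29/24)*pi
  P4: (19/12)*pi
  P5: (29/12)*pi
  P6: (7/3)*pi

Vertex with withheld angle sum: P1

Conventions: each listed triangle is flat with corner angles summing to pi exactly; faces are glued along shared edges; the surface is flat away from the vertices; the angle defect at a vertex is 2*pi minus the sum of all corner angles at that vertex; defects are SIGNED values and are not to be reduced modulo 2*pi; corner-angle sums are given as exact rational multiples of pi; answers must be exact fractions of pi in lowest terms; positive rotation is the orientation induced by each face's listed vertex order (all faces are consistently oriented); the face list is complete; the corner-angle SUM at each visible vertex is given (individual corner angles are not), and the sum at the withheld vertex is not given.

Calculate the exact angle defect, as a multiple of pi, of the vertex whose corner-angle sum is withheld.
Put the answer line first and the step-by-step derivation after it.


Answer: defect(P1) = -pi/4

V = 7, E = 21, F = 14; chi = V - E + F = 0
Gauss-Bonnet: total defect = 2*pi*chi = 0; visible defects sum to pi/4


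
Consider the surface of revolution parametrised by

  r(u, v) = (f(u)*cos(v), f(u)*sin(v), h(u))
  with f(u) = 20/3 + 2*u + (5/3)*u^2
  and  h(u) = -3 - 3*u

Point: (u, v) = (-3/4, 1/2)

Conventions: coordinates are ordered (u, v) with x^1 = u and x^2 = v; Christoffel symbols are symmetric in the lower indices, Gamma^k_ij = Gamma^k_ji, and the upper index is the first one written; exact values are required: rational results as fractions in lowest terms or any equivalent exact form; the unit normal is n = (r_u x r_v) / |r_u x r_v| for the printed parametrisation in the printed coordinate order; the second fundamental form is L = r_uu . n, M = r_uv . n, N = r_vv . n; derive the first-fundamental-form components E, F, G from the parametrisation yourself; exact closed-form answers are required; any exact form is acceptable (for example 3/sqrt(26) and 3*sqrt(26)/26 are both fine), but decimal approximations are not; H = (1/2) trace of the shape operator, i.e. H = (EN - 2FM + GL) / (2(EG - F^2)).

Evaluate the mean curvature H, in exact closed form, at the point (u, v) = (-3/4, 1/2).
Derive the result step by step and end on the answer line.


f = 293/48, f' = -1/2, f'' = 10/3, h' = -3, h'' = 0
E = 37/4, F = 0, G = 85849/2304; answer radicand W^2 = 37/4
unnormalised second-form numerators: l = 10, m = 0, n = -293/16; L = l/sqrt(37/4), and similarly M = m/sqrt(W^2), N = n/sqrt(W^2)
H = (E*n - 2*F*m + G*l) / (2*(EG - F^2)*sqrt(W^2)); E*n - 2*F*m + G*l = 234107/1152, EG - F^2 = 3176413/9216, so H = (3196/10841)/sqrt(37/4)

Answer: H = 6392*sqrt(37)/401117


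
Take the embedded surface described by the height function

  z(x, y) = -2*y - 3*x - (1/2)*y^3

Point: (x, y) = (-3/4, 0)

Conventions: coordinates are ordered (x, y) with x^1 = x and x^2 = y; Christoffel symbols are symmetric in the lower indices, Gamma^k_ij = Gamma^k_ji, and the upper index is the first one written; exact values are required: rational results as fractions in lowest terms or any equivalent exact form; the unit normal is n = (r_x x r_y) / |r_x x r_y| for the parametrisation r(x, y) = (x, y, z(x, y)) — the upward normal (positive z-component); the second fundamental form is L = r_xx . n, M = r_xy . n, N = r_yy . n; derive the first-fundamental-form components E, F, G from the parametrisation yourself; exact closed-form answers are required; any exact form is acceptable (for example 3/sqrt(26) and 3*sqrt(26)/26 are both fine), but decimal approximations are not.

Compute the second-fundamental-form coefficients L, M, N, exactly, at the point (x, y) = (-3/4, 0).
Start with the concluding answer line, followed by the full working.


Answer: L = 0, M = 0, N = 0

z_x = -3, z_y = -2, z_xx = 0, z_xy = 0, z_yy = 0
E = 10, F = 6, G = 5; answer radicand W^2 = 14
unnormalised second-form numerators: l = 0, m = 0, n = 0; L = l/sqrt(14), and similarly M = m/sqrt(W^2), N = n/sqrt(W^2)


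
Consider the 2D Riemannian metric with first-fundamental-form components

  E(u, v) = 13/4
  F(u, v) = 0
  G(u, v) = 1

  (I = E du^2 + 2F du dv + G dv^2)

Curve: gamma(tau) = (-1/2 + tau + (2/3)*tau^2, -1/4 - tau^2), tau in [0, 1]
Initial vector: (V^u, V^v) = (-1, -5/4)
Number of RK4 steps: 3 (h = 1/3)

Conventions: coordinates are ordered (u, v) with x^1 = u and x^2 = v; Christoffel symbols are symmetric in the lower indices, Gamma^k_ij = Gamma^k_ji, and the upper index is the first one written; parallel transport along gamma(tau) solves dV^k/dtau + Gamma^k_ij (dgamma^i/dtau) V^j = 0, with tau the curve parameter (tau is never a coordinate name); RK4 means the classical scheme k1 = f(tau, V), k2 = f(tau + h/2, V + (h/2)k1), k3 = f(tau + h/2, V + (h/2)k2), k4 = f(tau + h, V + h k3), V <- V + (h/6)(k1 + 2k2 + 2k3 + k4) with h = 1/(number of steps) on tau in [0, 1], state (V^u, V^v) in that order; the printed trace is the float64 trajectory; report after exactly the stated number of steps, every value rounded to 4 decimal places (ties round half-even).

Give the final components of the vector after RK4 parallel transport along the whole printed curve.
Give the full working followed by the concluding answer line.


gamma'(tau) = (1 + (4/3)*tau, -2*tau); f(tau, V)^k = -Gamma^k_ij(gamma(tau)) gamma'^i(tau) V^j; h = 1/3; intermediate values shown to 6 dp
curve data and Christoffel symbols at the stage parameters:
  tau = 0.000000: gamma = (-0.500000, -0.250000), gamma' = (1.000000, 0.000000); Gamma_uuu = 0.000000, Gamma_uuv = 0.000000, Gamma_uvv = 0.000000, Gamma_vuu = 0.000000, Gamma_vuv = 0.000000, Gamma_vvv = 0.000000
  tau = 0.166667: gamma = (-0.314815, -0.277778), gamma' = (1.222222, -0.333333); Gamma_uuu = 0.000000, Gamma_uuv = 0.000000, Gamma_uvv = 0.000000, Gamma_vuu = 0.000000, Gamma_vuv = 0.000000, Gamma_vvv = 0.000000
  tau = 0.333333: gamma = (-0.092593, -0.361111), gamma' = (1.444444, -0.666667); Gamma_uuu = 0.000000, Gamma_uuv = 0.000000, Gamma_uvv = 0.000000, Gamma_vuu = 0.000000, Gamma_vuv = 0.000000, Gamma_vvv = 0.000000
  tau = 0.500000: gamma = (0.166667, -0.500000), gamma' = (1.666667, -1.000000); Gamma_uuu = 0.000000, Gamma_uuv = 0.000000, Gamma_uvv = 0.000000, Gamma_vuu = 0.000000, Gamma_vuv = 0.000000, Gamma_vvv = 0.000000
  tau = 0.666667: gamma = (0.462963, -0.694444), gamma' = (1.888889, -1.333333); Gamma_uuu = 0.000000, Gamma_uuv = 0.000000, Gamma_uvv = 0.000000, Gamma_vuu = 0.000000, Gamma_vuv = 0.000000, Gamma_vvv = 0.000000
  tau = 0.833333: gamma = (0.796296, -0.944444), gamma' = (2.111111, -1.666667); Gamma_uuu = 0.000000, Gamma_uuv = 0.000000, Gamma_uvv = 0.000000, Gamma_vuu = 0.000000, Gamma_vuv = 0.000000, Gamma_vvv = 0.000000
  tau = 1.000000: gamma = (1.166667, -1.250000), gamma' = (2.333333, -2.000000); Gamma_uuu = 0.000000, Gamma_uuv = 0.000000, Gamma_uvv = 0.000000, Gamma_vuu = 0.000000, Gamma_vuv = 0.000000, Gamma_vvv = 0.000000
step 0: V^u = -1.0000, V^v = -1.2500
step 1: k1 = (0.000000, 0.000000), k2 = (0.000000, 0.000000), k3 = (0.000000, 0.000000), k4 = (0.000000, 0.000000); V <- V + (h/6)(k1 + 2k2 + 2k3 + k4): V^u = -1.0000, V^v = -1.2500
step 2: k1 = (0.000000, 0.000000), k2 = (0.000000, 0.000000), k3 = (0.000000, 0.000000), k4 = (0.000000, 0.000000); V <- V + (h/6)(k1 + 2k2 + 2k3 + k4): V^u = -1.0000, V^v = -1.2500
step 3: k1 = (0.000000, 0.000000), k2 = (0.000000, 0.000000), k3 = (0.000000, 0.000000), k4 = (0.000000, 0.000000); V <- V + (h/6)(k1 + 2k2 + 2k3 + k4): V^u = -1.0000, V^v = -1.2500

Answer: V^u = -1.0000, V^v = -1.2500


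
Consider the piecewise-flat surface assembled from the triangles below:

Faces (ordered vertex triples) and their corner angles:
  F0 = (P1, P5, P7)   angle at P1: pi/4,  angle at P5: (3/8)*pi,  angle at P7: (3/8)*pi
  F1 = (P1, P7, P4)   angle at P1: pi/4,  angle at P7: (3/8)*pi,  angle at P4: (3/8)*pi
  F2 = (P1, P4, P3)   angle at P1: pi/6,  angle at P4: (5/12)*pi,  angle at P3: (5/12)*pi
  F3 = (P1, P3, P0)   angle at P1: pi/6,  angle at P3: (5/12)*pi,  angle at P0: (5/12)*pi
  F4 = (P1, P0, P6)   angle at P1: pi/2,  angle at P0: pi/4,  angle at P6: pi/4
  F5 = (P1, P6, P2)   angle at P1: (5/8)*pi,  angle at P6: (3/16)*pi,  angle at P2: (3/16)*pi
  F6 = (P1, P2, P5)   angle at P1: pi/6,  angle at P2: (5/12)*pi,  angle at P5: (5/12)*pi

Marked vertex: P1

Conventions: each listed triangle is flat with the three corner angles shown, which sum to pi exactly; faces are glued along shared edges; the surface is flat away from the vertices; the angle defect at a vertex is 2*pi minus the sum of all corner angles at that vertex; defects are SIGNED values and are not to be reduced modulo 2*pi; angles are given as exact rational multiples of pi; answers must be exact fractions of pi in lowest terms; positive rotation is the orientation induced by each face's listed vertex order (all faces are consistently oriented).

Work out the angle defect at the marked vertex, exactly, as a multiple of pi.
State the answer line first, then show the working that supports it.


Answer: defect(P1) = -pi/8

Sum of corner angles at P1: (17/8)*pi
defect = 2*pi - (17/8)*pi


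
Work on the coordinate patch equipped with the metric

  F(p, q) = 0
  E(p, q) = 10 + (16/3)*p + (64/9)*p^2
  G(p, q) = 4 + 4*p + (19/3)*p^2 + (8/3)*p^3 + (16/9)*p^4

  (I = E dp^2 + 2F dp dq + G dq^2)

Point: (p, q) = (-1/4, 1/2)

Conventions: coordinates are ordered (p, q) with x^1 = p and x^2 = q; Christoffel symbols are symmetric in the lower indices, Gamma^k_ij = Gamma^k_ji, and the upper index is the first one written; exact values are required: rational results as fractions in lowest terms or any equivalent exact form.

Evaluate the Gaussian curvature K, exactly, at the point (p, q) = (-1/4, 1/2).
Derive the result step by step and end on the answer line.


E = 82/9, F = 0, G = 121/36, EG - F^2 = 4961/162 at the point
E_p = 16/9, E_q = 0, F_p = 0, F_q = 0, G_p = 11/9, G_q = 0
E_qq = 0, F_pq = 0, G_pp = 10
K follows from Brioschi's formula, (det M1 - det M2)/(EG - F^2)^2.
M1 = [[-E_qq/2 + F_pq - G_pp/2, E_p/2, F_p - E_q/2], [F_q - G_p/2, E, F], [G_q/2, F, G]] = [[-5, 8/9, 0], [-11/18, 82/9, 0], [0, 0, 121/36]]; det M1 = -220583/1458
M2 = [[0, E_q/2, G_p/2], [E_q/2, E, F], [G_p/2, F, G]] = [[0, 0, 11/18], [0, 82/9, 0], [11/18, 0, 121/36]]; det M2 = -4961/1458
det M1 - det M2 = -1331/9; K = -1331/9 / (4961/162)^2 = -2916/18491

Answer: K = -2916/18491


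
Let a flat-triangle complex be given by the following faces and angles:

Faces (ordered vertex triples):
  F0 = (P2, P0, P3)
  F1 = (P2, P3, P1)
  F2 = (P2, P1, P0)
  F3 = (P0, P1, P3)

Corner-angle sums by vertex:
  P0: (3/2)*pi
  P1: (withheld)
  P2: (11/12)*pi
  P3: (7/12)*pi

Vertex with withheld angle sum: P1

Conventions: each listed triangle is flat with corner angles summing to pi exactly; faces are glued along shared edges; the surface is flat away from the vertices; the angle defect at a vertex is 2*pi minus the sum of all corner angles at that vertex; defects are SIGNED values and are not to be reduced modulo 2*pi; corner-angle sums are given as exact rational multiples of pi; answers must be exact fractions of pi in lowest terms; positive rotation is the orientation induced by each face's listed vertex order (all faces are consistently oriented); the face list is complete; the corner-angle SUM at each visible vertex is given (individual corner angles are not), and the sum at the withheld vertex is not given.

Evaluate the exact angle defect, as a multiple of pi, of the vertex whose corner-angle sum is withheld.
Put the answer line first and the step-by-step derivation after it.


Answer: defect(P1) = pi

V = 4, E = 6, F = 4; chi = V - E + F = 2
Gauss-Bonnet: total defect = 2*pi*chi = 4*pi; visible defects sum to 3*pi


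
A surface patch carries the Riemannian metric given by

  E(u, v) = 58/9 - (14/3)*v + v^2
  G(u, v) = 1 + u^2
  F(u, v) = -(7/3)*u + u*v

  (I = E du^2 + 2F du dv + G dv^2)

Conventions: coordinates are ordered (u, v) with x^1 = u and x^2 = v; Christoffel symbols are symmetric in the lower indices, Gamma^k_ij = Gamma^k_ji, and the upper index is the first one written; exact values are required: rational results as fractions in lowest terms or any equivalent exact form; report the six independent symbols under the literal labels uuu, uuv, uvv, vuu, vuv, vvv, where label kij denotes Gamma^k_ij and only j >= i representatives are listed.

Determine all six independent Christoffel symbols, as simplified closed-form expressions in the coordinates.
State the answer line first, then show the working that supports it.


Answer: Gamma_uuu = 0, Gamma_uuv = (9*v - 21)/(9*u^2 + 9*v^2 - 42*v + 58), Gamma_uvv = 0, Gamma_vuu = 0, Gamma_vuv = 9*u/(9*u^2 + 9*v^2 - 42*v + 58), Gamma_vvv = 0

E = 58/9 - (14/3)*v + v^2; F = -(7/3)*u + u*v; G = 1 + u^2
Gamma^k_ij = (1/2) g^{kl} (d_i g_jl + d_j g_il - d_l g_ij), with g^inv = (1/(EG-F^2)) [[G, -F], [-F, E]]
first partials: E_u = 0, E_v = -14/3 + 2*v, F_u = -7/3 + v, F_v = u, G_u = 2*u, G_v = 0
D = EG - F^2 = 58/9 - (14/3)*v + v^2 + u^2
expanded: Gamma^u_uu = (G E_u - 2F F_u + F E_v)/(2D), Gamma^u_uv = (G E_v - F G_u)/(2D), Gamma^u_vv = (2G F_v - G G_u - F G_v)/(2D), Gamma^v_uu = (2E F_u - E E_v - F E_u)/(2D), Gamma^v_uv = (E G_u - F E_v)/(2D), Gamma^v_vv = (E G_v - 2F F_v + F G_u)/(2D); substitute and cancel common factors


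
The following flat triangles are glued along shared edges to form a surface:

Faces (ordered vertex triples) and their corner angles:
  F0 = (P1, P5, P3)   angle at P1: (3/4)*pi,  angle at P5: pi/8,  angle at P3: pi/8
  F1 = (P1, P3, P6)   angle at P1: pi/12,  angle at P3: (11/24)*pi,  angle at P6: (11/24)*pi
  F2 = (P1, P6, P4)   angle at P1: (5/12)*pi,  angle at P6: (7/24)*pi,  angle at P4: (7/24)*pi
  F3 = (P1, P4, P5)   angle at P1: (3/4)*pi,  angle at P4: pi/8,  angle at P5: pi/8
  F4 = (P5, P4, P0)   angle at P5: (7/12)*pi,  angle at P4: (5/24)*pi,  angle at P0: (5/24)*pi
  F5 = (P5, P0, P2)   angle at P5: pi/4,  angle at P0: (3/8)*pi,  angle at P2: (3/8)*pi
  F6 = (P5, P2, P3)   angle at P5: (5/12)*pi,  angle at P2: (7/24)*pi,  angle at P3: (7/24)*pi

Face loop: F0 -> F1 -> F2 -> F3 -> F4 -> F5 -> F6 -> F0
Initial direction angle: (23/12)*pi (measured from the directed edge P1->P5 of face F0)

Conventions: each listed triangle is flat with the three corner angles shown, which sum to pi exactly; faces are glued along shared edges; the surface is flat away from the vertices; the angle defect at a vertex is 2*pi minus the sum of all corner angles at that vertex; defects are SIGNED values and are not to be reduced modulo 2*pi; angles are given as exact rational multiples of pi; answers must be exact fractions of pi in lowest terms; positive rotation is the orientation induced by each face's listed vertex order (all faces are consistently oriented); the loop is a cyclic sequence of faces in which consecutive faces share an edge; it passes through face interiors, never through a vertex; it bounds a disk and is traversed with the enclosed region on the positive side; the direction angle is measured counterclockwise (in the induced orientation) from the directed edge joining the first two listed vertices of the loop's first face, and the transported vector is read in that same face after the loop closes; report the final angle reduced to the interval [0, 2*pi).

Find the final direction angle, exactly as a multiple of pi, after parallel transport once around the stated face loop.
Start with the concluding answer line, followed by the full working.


Answer: final direction angle = (5/12)*pi

enclosed vertex P1: corner angles sum to 2*pi, defect = 2*pi - 2*pi = 0
enclosed vertex P5: corner angles sum to (3/2)*pi, defect = 2*pi - (3/2)*pi = pi/2
final direction = starting direction + enclosed defect total, reduced mod 2*pi (induced orientation)
final angle = (23/12)*pi + pi/2 = (5/12)*pi (mod 2*pi)


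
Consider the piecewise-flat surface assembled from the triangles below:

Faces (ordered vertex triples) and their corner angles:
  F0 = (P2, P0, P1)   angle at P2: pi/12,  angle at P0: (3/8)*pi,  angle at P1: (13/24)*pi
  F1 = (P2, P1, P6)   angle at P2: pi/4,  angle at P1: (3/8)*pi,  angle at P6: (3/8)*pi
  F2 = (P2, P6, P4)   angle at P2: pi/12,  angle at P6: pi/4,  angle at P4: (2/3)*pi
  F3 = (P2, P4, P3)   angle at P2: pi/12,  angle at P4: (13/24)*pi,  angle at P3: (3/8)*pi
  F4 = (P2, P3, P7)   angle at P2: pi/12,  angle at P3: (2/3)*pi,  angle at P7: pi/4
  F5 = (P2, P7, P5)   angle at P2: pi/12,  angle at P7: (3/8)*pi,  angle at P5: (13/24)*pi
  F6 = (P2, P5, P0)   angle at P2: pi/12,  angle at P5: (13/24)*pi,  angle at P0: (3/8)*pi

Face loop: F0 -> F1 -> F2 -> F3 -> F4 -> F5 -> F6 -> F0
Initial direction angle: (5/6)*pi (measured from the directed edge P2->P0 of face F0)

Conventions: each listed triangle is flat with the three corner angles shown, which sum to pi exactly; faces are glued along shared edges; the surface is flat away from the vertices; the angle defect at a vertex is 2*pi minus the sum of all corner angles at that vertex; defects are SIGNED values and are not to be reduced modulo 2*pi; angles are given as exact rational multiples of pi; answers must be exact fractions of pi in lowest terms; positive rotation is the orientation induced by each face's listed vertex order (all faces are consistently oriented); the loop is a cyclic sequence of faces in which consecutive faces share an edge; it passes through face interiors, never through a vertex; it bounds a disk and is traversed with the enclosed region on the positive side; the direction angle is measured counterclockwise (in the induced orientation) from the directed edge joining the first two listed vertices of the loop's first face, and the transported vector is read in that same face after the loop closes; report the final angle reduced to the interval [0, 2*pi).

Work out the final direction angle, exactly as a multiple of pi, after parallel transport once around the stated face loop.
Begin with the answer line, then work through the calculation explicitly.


Answer: final direction angle = pi/12

enclosed vertex P2: corner angles sum to (3/4)*pi, defect = 2*pi - (3/4)*pi = (5/4)*pi
final direction = starting direction + enclosed defect total, reduced mod 2*pi (induced orientation)
final angle = (5/6)*pi + (5/4)*pi = pi/12 (mod 2*pi)


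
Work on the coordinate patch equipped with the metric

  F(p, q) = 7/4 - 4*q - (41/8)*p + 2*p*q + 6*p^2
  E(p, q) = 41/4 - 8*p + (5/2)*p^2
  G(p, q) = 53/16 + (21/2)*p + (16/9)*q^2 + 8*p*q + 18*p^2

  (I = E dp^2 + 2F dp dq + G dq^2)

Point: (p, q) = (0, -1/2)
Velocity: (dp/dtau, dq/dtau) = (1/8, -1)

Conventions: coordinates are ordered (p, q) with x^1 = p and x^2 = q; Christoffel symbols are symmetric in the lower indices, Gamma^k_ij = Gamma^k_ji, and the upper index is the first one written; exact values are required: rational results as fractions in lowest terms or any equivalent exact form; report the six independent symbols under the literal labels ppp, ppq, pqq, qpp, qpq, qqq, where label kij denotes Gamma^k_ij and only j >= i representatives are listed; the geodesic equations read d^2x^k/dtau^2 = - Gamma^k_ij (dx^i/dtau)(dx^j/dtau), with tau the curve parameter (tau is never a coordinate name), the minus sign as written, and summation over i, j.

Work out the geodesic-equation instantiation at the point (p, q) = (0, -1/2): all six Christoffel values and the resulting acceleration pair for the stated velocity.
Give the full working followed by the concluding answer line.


E = 41/4, F = 15/4, G = 541/144 at the point
E_p = -8, E_q = 0, F_p = -49/8, F_q = -4, G_p = 13/2, G_q = -16/9
EG - F^2 = 14081/576;  g^inv = (576/14081) * [[541/144, -15/4], [-15/4, 41/4]]
first-kind symbols [ij,l] = (1/2)(d_i g_jl + d_j g_il - d_l g_ij): [pp,p] = E_p/2 = -4, [pp,q] = F_p - E_q/2 = -49/8, [pq,p] = E_q/2 = 0, [pq,q] = G_p/2 = 13/4, [qq,p] = F_q - G_p/2 = -29/4, [qq,q] = G_q/2 = -8/9
Gamma^p_ij = (G*[ij,p] - F*[ij,q])/(EG - F^2), Gamma^q_ij = (E*[ij,q] - F*[ij,p])/(EG - F^2)
Gamma_ppp = 4574/14081, Gamma_ppq = -7020/14081, Gamma_pqq = -13769/14081, Gamma_qpp = -27522/14081, Gamma_qpq = 19188/14081, Gamma_qqq = 10412/14081
d^2p/dtau^2 = -(Gamma_ppp*(1/8)^2 + 2*Gamma_ppq*(1/8)*(-1) + Gamma_pqq*(-1)^2) = 382161/450592
d^2q/dtau^2 = -(Gamma_qpp*(1/8)^2 + 2*Gamma_qpq*(1/8)*(-1) + Gamma_qqq*(-1)^2) = -165919/450592

Answer: Gamma_ppp = 4574/14081, Gamma_ppq = -7020/14081, Gamma_pqq = -13769/14081, Gamma_qpp = -27522/14081, Gamma_qpq = 19188/14081, Gamma_qqq = 10412/14081; accelerations (d^2p/dtau^2, d^2q/dtau^2) = (382161/450592, -165919/450592)


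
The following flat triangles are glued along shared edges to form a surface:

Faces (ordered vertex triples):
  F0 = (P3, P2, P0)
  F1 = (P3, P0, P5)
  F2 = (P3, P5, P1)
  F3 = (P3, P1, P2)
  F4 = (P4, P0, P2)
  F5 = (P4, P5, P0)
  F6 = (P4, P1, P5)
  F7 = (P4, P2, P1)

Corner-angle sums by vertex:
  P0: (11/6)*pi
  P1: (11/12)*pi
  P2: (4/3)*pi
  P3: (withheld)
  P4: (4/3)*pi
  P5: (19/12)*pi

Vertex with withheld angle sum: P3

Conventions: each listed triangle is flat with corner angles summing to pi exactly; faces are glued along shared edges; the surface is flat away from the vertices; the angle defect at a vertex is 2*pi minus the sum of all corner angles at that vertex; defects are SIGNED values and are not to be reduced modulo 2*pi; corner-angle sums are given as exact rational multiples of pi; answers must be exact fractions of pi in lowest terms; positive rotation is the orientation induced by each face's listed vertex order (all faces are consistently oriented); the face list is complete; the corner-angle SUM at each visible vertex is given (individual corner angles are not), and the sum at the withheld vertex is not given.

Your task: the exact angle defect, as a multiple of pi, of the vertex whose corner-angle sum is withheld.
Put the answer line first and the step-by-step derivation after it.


Answer: defect(P3) = pi

V = 6, E = 12, F = 8; chi = V - E + F = 2
Gauss-Bonnet: total defect = 2*pi*chi = 4*pi; visible defects sum to 3*pi


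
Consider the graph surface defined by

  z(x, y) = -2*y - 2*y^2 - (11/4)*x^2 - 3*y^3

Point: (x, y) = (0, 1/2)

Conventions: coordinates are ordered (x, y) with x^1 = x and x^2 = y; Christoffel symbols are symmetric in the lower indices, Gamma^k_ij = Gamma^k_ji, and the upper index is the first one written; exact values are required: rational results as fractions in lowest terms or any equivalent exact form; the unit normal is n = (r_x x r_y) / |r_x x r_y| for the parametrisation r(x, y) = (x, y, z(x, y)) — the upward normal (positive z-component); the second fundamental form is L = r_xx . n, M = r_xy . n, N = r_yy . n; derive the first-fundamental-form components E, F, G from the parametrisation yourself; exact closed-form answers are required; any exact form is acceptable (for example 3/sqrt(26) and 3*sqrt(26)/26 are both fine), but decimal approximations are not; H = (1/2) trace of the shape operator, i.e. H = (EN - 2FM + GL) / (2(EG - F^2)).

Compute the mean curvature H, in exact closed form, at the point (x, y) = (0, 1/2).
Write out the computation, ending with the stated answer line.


z_x = 0, z_y = -25/4, z_xx = -11/2, z_xy = 0, z_yy = -13
E = 1, F = 0, G = 641/16; answer radicand W^2 = 641/16
unnormalised second-form numerators: l = -11/2, m = 0, n = -13; L = l/sqrt(641/16), and similarly M = m/sqrt(W^2), N = n/sqrt(W^2)
H = (E*n - 2*F*m + G*l) / (2*(EG - F^2)*sqrt(W^2)); E*n - 2*F*m + G*l = -7467/32, EG - F^2 = 641/16, so H = (-7467/2564)/sqrt(641/16)

Answer: H = -7467*sqrt(641)/410881


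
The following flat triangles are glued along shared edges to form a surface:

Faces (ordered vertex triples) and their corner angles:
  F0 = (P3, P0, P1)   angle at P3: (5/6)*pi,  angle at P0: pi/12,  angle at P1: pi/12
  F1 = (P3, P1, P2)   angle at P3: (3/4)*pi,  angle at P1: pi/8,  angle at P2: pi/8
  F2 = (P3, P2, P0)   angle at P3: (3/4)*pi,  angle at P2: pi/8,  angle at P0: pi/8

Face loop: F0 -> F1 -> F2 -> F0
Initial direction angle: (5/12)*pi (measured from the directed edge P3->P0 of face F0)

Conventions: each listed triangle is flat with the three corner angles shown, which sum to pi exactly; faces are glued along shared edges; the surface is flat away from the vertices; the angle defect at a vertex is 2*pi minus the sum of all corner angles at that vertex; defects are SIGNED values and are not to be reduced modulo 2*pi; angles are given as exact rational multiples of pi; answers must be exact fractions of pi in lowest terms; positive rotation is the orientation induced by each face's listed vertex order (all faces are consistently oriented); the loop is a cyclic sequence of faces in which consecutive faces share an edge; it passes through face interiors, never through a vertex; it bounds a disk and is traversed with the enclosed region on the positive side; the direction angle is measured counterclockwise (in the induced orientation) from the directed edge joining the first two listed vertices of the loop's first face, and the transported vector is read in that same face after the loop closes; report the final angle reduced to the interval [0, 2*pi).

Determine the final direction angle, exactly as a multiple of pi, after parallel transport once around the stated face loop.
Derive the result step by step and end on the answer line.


enclosed vertex P3: corner angles sum to (7/3)*pi, defect = 2*pi - (7/3)*pi = -pi/3
holonomy = initial angle + sum of enclosed defects (mod 2*pi), positive in the induced orientation
final angle = (5/12)*pi - pi/3 = pi/12 (mod 2*pi)

Answer: final direction angle = pi/12


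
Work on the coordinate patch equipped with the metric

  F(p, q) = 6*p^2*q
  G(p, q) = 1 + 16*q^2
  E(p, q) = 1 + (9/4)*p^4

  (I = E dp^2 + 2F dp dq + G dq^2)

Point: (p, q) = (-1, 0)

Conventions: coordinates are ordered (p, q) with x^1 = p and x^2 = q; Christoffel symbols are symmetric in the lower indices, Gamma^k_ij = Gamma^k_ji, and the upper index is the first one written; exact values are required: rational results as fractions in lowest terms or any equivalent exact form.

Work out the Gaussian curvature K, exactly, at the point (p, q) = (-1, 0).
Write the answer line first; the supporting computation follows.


Answer: K = -192/169

E = 13/4, F = 0, G = 1, EG - F^2 = 13/4 at the point
E_p = -9, E_q = 0, F_p = 0, F_q = 6, G_p = 0, G_q = 0
E_qq = 0, F_pq = -12, G_pp = 0
Brioschi: K = (det M1 - det M2) / (EG - F^2)^2 with the standard first/second-derivative matrices M1, M2.
M1 = [[-E_qq/2 + F_pq - G_pp/2, E_p/2, F_p - E_q/2], [F_q - G_p/2, E, F], [G_q/2, F, G]] = [[-12, -9/2, 0], [6, 13/4, 0], [0, 0, 1]]; det M1 = -12
M2 = [[0, E_q/2, G_p/2], [E_q/2, E, F], [G_p/2, F, G]] = [[0, 0, 0], [0, 13/4, 0], [0, 0, 1]]; det M2 = 0
det M1 - det M2 = -12; K = -12 / (13/4)^2 = -192/169


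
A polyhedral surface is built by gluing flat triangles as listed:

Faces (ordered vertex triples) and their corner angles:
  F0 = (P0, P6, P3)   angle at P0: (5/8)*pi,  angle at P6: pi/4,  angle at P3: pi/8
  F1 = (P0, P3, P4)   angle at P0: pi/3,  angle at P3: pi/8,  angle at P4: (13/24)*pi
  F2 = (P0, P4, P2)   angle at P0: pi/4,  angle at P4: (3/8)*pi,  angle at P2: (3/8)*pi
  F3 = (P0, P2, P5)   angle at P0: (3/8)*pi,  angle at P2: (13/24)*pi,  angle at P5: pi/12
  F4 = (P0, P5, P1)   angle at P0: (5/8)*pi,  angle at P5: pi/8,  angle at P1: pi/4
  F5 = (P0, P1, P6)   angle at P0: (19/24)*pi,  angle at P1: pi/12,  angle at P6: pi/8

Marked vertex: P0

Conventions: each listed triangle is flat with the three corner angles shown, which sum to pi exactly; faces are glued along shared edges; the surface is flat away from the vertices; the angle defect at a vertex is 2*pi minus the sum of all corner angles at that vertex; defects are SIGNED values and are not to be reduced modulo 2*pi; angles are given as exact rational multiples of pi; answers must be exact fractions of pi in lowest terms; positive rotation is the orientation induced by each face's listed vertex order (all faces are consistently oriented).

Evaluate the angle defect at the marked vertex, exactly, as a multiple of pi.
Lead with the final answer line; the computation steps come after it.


Answer: defect(P0) = -pi

Sum of corner angles at P0: 3*pi
defect = 2*pi - 3*pi


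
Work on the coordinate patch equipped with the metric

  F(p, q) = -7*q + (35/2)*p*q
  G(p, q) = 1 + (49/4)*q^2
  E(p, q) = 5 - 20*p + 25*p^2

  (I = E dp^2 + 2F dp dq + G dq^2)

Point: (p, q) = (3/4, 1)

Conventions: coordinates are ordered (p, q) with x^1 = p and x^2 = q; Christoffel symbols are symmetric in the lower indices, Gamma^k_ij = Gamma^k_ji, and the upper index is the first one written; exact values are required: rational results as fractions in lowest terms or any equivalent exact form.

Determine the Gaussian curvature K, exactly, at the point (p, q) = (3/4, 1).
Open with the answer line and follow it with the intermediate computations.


Answer: K = 4480/68121

E = 65/16, F = 49/8, G = 53/4, EG - F^2 = 261/16 at the point
E_p = 35/2, E_q = 0, F_p = 35/2, F_q = 49/8, G_p = 0, G_q = 49/2
E_qq = 0, F_pq = 35/2, G_pp = 0
The intrinsic route: Brioschi's K = (det M1 - det M2)/(EG - F^2)^2.
M1 = [[-E_qq/2 + F_pq - G_pp/2, E_p/2, F_p - E_q/2], [F_q - G_p/2, E, F], [G_q/2, F, G]] = [[35/2, 35/4, 35/2], [49/8, 65/16, 49/8], [49/4, 49/8, 53/4]]; det M1 = 35/2
M2 = [[0, E_q/2, G_p/2], [E_q/2, E, F], [G_p/2, F, G]] = [[0, 0, 0], [0, 65/16, 49/8], [0, 49/8, 53/4]]; det M2 = 0
det M1 - det M2 = 35/2; K = 35/2 / (261/16)^2 = 4480/68121


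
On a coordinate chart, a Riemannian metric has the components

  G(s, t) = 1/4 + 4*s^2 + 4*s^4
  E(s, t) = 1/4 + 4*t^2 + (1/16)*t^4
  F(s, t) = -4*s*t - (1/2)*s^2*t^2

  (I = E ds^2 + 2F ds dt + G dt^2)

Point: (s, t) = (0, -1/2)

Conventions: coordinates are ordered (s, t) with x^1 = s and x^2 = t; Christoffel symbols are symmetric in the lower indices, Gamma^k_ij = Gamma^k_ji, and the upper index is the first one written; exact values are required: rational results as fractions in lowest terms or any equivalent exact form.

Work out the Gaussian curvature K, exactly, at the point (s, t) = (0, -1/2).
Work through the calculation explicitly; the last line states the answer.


E = 321/256, F = 0, G = 1/4, EG - F^2 = 321/1024 at the point
E_s = 0, E_t = -129/32, F_s = 2, F_t = 0, G_s = 0, G_t = 0
E_tt = 131/16, F_st = -4, G_ss = 8
By Brioschi, K is (det M1 - det M2) divided by (EG - F^2) squared.
M1 = [[-E_tt/2 + F_st - G_ss/2, E_s/2, F_s - E_t/2], [F_t - G_s/2, E, F], [G_t/2, F, G]] = [[-387/32, 0, 257/64], [0, 321/256, 0], [0, 0, 1/4]]; det M1 = -124227/32768
M2 = [[0, E_t/2, G_s/2], [E_t/2, E, F], [G_s/2, F, G]] = [[0, -129/64, 0], [-129/64, 321/256, 0], [0, 0, 1/4]]; det M2 = -16641/16384
det M1 - det M2 = -90945/32768; K = -90945/32768 / (321/1024)^2 = -323360/11449

Answer: K = -323360/11449


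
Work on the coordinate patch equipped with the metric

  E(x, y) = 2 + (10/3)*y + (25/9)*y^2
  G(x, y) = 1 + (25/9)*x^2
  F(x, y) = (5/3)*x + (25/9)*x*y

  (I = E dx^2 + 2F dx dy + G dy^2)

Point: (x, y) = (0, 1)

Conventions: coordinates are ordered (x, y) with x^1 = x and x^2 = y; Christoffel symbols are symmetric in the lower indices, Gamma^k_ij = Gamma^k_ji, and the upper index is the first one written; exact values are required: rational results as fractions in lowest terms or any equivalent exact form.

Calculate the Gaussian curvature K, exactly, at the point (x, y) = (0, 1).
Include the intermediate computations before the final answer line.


E = 73/9, F = 0, G = 1, EG - F^2 = 73/9 at the point
E_x = 0, E_y = 80/9, F_x = 40/9, F_y = 0, G_x = 0, G_y = 0
E_yy = 50/9, F_xy = 25/9, G_xx = 50/9
The intrinsic route: Brioschi's K = (det M1 - det M2)/(EG - F^2)^2.
M1 = [[-E_yy/2 + F_xy - G_xx/2, E_x/2, F_x - E_y/2], [F_y - G_x/2, E, F], [G_y/2, F, G]] = [[-25/9, 0, 0], [0, 73/9, 0], [0, 0, 1]]; det M1 = -1825/81
M2 = [[0, E_y/2, G_x/2], [E_y/2, E, F], [G_x/2, F, G]] = [[0, 40/9, 0], [40/9, 73/9, 0], [0, 0, 1]]; det M2 = -1600/81
det M1 - det M2 = -25/9; K = -25/9 / (73/9)^2 = -225/5329

Answer: K = -225/5329


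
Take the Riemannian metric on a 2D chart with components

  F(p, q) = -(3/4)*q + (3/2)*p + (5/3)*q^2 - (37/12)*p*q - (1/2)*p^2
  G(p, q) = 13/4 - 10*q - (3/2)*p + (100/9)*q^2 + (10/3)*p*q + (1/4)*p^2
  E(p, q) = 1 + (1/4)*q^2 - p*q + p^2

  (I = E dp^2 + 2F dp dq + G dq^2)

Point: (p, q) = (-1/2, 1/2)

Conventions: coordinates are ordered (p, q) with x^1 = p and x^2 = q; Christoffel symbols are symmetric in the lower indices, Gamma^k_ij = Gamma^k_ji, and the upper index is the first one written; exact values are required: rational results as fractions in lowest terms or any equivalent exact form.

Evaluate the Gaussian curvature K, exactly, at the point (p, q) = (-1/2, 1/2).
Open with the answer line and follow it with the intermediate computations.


Answer: K = -18576/12769

E = 25/16, F = -1/16, G = 145/144, EG - F^2 = 113/72 at the point
E_p = -3/2, E_q = 3/4, F_p = 11/24, F_q = 59/24, G_p = -1/12, G_q = -5/9
E_qq = 1/2, F_pq = -37/12, G_pp = 1/2
Evaluate Brioschi's two determinant matrices M1, M2 and divide by (EG - F^2)^2.
M1 = [[-E_qq/2 + F_pq - G_pp/2, E_p/2, F_p - E_q/2], [F_q - G_p/2, E, F], [G_q/2, F, G]] = [[-43/12, -3/4, 1/12], [5/2, 25/16, -1/16], [-5/18, -1/16, 145/144]]; det M1 = -1073/288
M2 = [[0, E_q/2, G_p/2], [E_q/2, E, F], [G_p/2, F, G]] = [[0, 3/8, -1/24], [3/8, 25/16, -1/16], [-1/24, -1/16, 145/144]]; det M2 = -41/288
det M1 - det M2 = -43/12; K = -43/12 / (113/72)^2 = -18576/12769


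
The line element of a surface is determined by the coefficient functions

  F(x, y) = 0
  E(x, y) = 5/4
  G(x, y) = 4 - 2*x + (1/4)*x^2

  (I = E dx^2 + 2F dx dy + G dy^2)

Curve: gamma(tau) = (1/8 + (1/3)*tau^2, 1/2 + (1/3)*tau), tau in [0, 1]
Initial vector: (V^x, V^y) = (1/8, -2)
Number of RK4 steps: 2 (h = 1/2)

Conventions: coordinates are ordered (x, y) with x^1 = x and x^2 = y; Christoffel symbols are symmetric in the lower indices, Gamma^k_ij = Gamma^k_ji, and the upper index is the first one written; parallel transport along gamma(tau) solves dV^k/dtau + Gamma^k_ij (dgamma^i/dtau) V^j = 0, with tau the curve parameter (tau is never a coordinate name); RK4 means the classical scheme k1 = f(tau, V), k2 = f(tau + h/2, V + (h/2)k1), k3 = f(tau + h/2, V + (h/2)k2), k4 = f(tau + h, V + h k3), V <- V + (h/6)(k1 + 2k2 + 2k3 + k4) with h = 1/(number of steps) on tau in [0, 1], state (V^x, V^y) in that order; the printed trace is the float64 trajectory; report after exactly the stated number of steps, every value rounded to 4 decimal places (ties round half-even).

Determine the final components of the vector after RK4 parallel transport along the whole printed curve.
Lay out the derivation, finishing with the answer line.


gamma'(tau) = ((2/3)*tau, 1/3); f(tau, V)^k = -Gamma^k_ij(gamma(tau)) gamma'^i(tau) V^j; h = 1/2; intermediate values shown to 6 dp
curve data and Christoffel symbols at the stage parameters:
  tau = 0.000000: gamma = (0.125000, 0.500000), gamma' = (0.000000, 0.333333); Gamma_xxx = 0.000000, Gamma_xxy = 0.000000, Gamma_xyy = 0.775000, Gamma_yxx = 0.000000, Gamma_yxy = -0.258065, Gamma_yyy = 0.000000
  tau = 0.250000: gamma = (0.145833, 0.583333), gamma' = (0.166667, 0.333333); Gamma_xxx = 0.000000, Gamma_xxy = 0.000000, Gamma_xyy = 0.770833, Gamma_yxx = 0.000000, Gamma_yxy = -0.259459, Gamma_yyy = 0.000000
  tau = 0.500000: gamma = (0.208333, 0.666667), gamma' = (0.333333, 0.333333); Gamma_xxx = 0.000000, Gamma_xxy = 0.000000, Gamma_xyy = 0.758333, Gamma_yxx = 0.000000, Gamma_yxy = -0.263736, Gamma_yyy = 0.000000
  tau = 0.750000: gamma = (0.312500, 0.750000), gamma' = (0.500000, 0.333333); Gamma_xxx = 0.000000, Gamma_xxy = 0.000000, Gamma_xyy = 0.737500, Gamma_yxx = 0.000000, Gamma_yxy = -0.271186, Gamma_yyy = 0.000000
  tau = 1.000000: gamma = (0.458333, 0.833333), gamma' = (0.666667, 0.333333); Gamma_xxx = 0.000000, Gamma_xxy = 0.000000, Gamma_xyy = 0.708333, Gamma_yxx = 0.000000, Gamma_yxy = -0.282353, Gamma_yyy = 0.000000
step 0: V^x = 0.1250, V^y = -2.0000
step 1: k1 = (0.516667, 0.010753), k2 = (0.513198, -0.064388), k3 = (0.518025, -0.065276), k4 = (0.513806, -0.144934); V <- V + (h/6)(k1 + 2k2 + 2k3 + k4): V^x = 0.3827, V^y = -2.0328
step 2: k1 = (0.513845, -0.145059), k2 = (0.508643, -0.234340), k3 = (0.514130, -0.237484), k4 = (0.508001, -0.344777); V <- V + (h/6)(k1 + 2k2 + 2k3 + k4): V^x = 0.6384, V^y = -2.1522

Answer: V^x = 0.6384, V^y = -2.1522
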